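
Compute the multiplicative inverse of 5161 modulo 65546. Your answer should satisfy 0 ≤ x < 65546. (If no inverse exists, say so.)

Compute gcd(5161, 65546):
65546 = 12×5161 + 3614
5161 = 1×3614 + 1547
3614 = 2×1547 + 520
1547 = 2×520 + 507
520 = 1×507 + 13
507 = 39×13 + 0
The gcd is 13, not 1, hence no inverse exists.

no inverse exists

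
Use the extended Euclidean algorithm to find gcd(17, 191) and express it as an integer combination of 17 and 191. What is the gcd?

Repeated division:
191 = 11·17 + 4
17 = 4·4 + 1
4 = 4·1 + 0
gcd(17, 191) = 1.
Working backward:
1 = 17 − 4·4
1 = −4·191 + 45·17
So 1 = (-4)·191 + (45)·17.

1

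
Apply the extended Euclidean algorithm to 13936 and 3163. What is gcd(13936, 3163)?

1

Euclidean algorithm:
13936 = 4*3163 + 1284
3163 = 2*1284 + 595
1284 = 2*595 + 94
595 = 6*94 + 31
94 = 3*31 + 1
31 = 31*1 + 0
gcd(13936, 3163) = 1.
Working backward:
1 = 94 − 3·31
1 = −3·595 + 19·94
1 = 19·1284 − 41·595
1 = −41·3163 + 101·1284
1 = 101·13936 − 445·3163
So 1 = (101)·13936 + (-445)·3163.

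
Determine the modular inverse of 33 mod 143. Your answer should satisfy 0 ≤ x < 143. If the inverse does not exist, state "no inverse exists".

no inverse exists

Compute gcd(33, 143):
143 = 4*33 + 11
33 = 3*11 + 0
Since gcd = 11 > 1, 33 is not a unit mod 143.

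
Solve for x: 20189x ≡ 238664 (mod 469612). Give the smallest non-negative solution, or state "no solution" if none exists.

gcd(20189, 469612):
469612 = 23·20189 + 5265
20189 = 3·5265 + 4394
5265 = 1·4394 + 871
4394 = 5·871 + 39
871 = 22·39 + 13
39 = 3·13 + 0
gcd = 13, but 13 ∤ 238664, so the congruence has no solution.

no solution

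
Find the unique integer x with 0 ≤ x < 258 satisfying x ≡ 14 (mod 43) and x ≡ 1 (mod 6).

229

Write x = 14 + 43·k. Then 43·k ≡ 1 − 14 ≡ 5 (mod 6).
Need 43⁻¹ mod 6. Extended Euclid on (6, 1):
6 = 6·1 + 0
43⁻¹ ≡ 1 (mod 6), so k ≡ 1·5 ≡ 5 (mod 6).
x = 14 + 43·5 = 229.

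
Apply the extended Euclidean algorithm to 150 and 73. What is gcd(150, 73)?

Euclidean algorithm:
150 = 2×73 + 4
73 = 18×4 + 1
4 = 4×1 + 0
gcd(150, 73) = 1.
Back-substituting:
1 = 73 − 18·4
1 = −18·150 + 37·73
So 1 = (-18)·150 + (37)·73.

1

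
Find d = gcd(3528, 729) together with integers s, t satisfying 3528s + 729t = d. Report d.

9

Apply Euclid's algorithm to 3528 and 729:
3528 = 4×729 + 612
729 = 1×612 + 117
612 = 5×117 + 27
117 = 4×27 + 9
27 = 3×9 + 0
gcd(3528, 729) = 9.
Working backward:
9 = 117 − 4·27
9 = −4·612 + 21·117
9 = 21·729 − 25·612
9 = −25·3528 + 121·729
So 9 = (-25)·3528 + (121)·729.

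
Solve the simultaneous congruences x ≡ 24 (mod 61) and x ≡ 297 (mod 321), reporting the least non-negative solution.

939

Write x = 24 + 61·k. Then 61·k ≡ 297 − 24 ≡ 273 (mod 321).
Need 61⁻¹ mod 321. Extended Euclid on (321, 61):
321 = 5·61 + 16
61 = 3·16 + 13
16 = 1·13 + 3
13 = 4·3 + 1
3 = 3·1 + 0
Back-substitute:
1 = 13 − 4·3
1 = −4·16 + 5·13
1 = 5·61 − 19·16
1 = −19·321 + 100·61
61⁻¹ ≡ 100 (mod 321), so k ≡ 100·273 ≡ 15 (mod 321).
x = 24 + 61·15 = 939.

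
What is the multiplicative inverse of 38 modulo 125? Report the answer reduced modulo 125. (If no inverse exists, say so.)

102

gcd(125, 38) by repeated division:
125 = 3·38 + 11
38 = 3·11 + 5
11 = 2·5 + 1
5 = 5·1 + 0
gcd = 1, so the inverse exists. Back-substitute:
1 = 11 − 2·5
1 = −2·38 + 7·11
1 = 7·125 − 23·38
Thus 38·(-23) ≡ 1 (mod 125); reducing, -23 mod 125 = 102.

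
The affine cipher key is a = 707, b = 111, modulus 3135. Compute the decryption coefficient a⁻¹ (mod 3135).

2798

Extended Euclidean algorithm:
3135 = 4*707 + 307
707 = 2*307 + 93
307 = 3*93 + 28
93 = 3*28 + 9
28 = 3*9 + 1
9 = 9*1 + 0
The gcd is 1. Working backward:
1 = 28 − 3·9
1 = −3·93 + 10·28
1 = 10·307 − 33·93
1 = −33·707 + 76·307
1 = 76·3135 − 337·707
So 707·(-337) ≡ 1 (mod 3135), and -337 ≡ 2798 (mod 3135).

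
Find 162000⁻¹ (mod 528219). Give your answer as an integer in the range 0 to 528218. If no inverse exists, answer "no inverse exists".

Compute gcd(162000, 528219):
528219 = 3·162000 + 42219
162000 = 3·42219 + 35343
42219 = 1·35343 + 6876
35343 = 5·6876 + 963
6876 = 7·963 + 135
963 = 7·135 + 18
135 = 7·18 + 9
18 = 2·9 + 0
Since gcd = 9 > 1, 162000 is not a unit mod 528219.

no inverse exists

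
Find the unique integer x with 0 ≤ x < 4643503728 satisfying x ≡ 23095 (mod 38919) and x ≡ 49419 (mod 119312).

Write x = 23095 + 38919·k. Then 38919·k ≡ 49419 − 23095 ≡ 26324 (mod 119312).
Need 38919⁻¹ mod 119312. Extended Euclid on (119312, 38919):
119312 = 3*38919 + 2555
38919 = 15*2555 + 594
2555 = 4*594 + 179
594 = 3*179 + 57
179 = 3*57 + 8
57 = 7*8 + 1
8 = 8*1 + 0
Back-substitute:
1 = 57 − 7·8
1 = −7·179 + 22·57
1 = 22·594 − 73·179
1 = −73·2555 + 314·594
1 = 314·38919 − 4783·2555
1 = −4783·119312 + 14663·38919
38919⁻¹ ≡ 14663 (mod 119312), so k ≡ 14663·26324 ≡ 14492 (mod 119312).
x = 23095 + 38919·14492 = 564037243.

564037243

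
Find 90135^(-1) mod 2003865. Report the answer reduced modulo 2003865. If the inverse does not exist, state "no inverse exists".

no inverse exists

Euclidean algorithm on 2003865, 90135:
2003865 = 22*90135 + 20895
90135 = 4*20895 + 6555
20895 = 3*6555 + 1230
6555 = 5*1230 + 405
1230 = 3*405 + 15
405 = 27*15 + 0
The gcd is 15, not 1, hence no inverse exists.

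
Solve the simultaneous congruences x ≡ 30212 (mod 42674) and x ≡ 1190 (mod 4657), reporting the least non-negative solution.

Write x = 30212 + 42674·k. Then 42674·k ≡ 1190 − 30212 ≡ 3577 (mod 4657).
Need 42674⁻¹ mod 4657. Extended Euclid on (4657, 761):
4657 = 6×761 + 91
761 = 8×91 + 33
91 = 2×33 + 25
33 = 1×25 + 8
25 = 3×8 + 1
8 = 8×1 + 0
Back-substitute:
1 = 25 − 3·8
1 = −3·33 + 4·25
1 = 4·91 − 11·33
1 = −11·761 + 92·91
1 = 92·4657 − 563·761
42674⁻¹ ≡ 4094 (mod 4657), so k ≡ 4094·3577 ≡ 2630 (mod 4657).
x = 30212 + 42674·2630 = 112262832.

112262832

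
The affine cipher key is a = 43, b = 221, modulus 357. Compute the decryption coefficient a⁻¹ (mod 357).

gcd(357, 43) by repeated division:
357 = 8·43 + 13
43 = 3·13 + 4
13 = 3·4 + 1
4 = 4·1 + 0
Since gcd(43, 357) = 1, back-substitute to write 1 as a combination:
1 = 13 − 3·4
1 = −3·43 + 10·13
1 = 10·357 − 83·43
Thus 43·(-83) ≡ 1 (mod 357); reducing, -83 mod 357 = 274.

274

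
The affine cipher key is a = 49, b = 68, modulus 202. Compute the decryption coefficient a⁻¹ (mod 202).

33

Apply the Euclidean algorithm to 202 and 49:
202 = 4×49 + 6
49 = 8×6 + 1
6 = 6×1 + 0
The gcd is 1. Working backward:
1 = 49 − 8·6
1 = −8·202 + 33·49
So 49·33 ≡ 1 (mod 202).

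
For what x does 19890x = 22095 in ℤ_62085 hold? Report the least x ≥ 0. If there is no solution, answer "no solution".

1078

First find gcd(19890, 62085):
62085 = 3×19890 + 2415
19890 = 8×2415 + 570
2415 = 4×570 + 135
570 = 4×135 + 30
135 = 4×30 + 15
30 = 2×15 + 0
gcd = 15 and 15 | 22095, so solutions exist. Divide through by 15: 1326x ≡ 1473 (mod 4139).
Now find 1326⁻¹ mod 4139:
4139 = 3·1326 + 161
1326 = 8·161 + 38
161 = 4·38 + 9
38 = 4·9 + 2
9 = 4·2 + 1
2 = 2·1 + 0
Back-substitute:
1 = 9 − 4·2
1 = −4·38 + 17·9
1 = 17·161 − 72·38
1 = −72·1326 + 593·161
1 = 593·4139 − 1851·1326
So 1326·(-1851) ≡ 1 (mod 4139), i.e. 1326⁻¹ ≡ 2288.
Then x ≡ 2288·1473 ≡ 1078 (mod 4139); the smallest non-negative solution is x = 1078.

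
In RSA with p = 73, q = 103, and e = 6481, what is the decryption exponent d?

3889

φ(n) = (p−1)(q−1) = 72·102 = 7344.
Need d with 6481·d ≡ 1 (mod 7344). Apply the extended Euclidean algorithm:
7344 = 1·6481 + 863
6481 = 7·863 + 440
863 = 1·440 + 423
440 = 1·423 + 17
423 = 24·17 + 15
17 = 1·15 + 2
15 = 7·2 + 1
2 = 2·1 + 0
Back-substitute:
1 = 15 − 7·2
1 = −7·17 + 8·15
1 = 8·423 − 199·17
1 = −199·440 + 207·423
1 = 207·863 − 406·440
1 = −406·6481 + 3049·863
1 = 3049·7344 − 3455·6481
So 6481·(-3455) ≡ 1 (mod 7344), hence d ≡ -3455 ≡ 3889 (mod 7344).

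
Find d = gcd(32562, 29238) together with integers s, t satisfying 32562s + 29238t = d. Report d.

Euclidean algorithm:
32562 = 1*29238 + 3324
29238 = 8*3324 + 2646
3324 = 1*2646 + 678
2646 = 3*678 + 612
678 = 1*612 + 66
612 = 9*66 + 18
66 = 3*18 + 12
18 = 1*12 + 6
12 = 2*6 + 0
gcd(32562, 29238) = 6.
Working backward:
6 = 18 − 12
6 = −66 + 4·18
6 = 4·612 − 37·66
6 = −37·678 + 41·612
6 = 41·2646 − 160·678
6 = −160·3324 + 201·2646
6 = 201·29238 − 1768·3324
6 = −1768·32562 + 1969·29238
So 6 = (-1768)·32562 + (1969)·29238.

6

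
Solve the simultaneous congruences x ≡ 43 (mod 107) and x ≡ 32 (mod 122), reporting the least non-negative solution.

1862

Write x = 43 + 107·k. Then 107·k ≡ 32 − 43 ≡ 111 (mod 122).
Need 107⁻¹ mod 122. Extended Euclid on (122, 107):
122 = 1×107 + 15
107 = 7×15 + 2
15 = 7×2 + 1
2 = 2×1 + 0
Back-substitute:
1 = 15 − 7·2
1 = −7·107 + 50·15
1 = 50·122 − 57·107
107⁻¹ ≡ 65 (mod 122), so k ≡ 65·111 ≡ 17 (mod 122).
x = 43 + 107·17 = 1862.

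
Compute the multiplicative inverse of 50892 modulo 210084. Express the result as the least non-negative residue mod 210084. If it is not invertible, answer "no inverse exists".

no inverse exists

Euclidean algorithm on 210084, 50892:
210084 = 4*50892 + 6516
50892 = 7*6516 + 5280
6516 = 1*5280 + 1236
5280 = 4*1236 + 336
1236 = 3*336 + 228
336 = 1*228 + 108
228 = 2*108 + 12
108 = 9*12 + 0
gcd(50892, 210084) = 12 ≠ 1, so 50892 has no multiplicative inverse modulo 210084.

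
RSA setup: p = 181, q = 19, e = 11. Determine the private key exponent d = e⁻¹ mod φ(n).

2651

φ(n) = (p−1)(q−1) = 180·18 = 3240.
Need d with 11·d ≡ 1 (mod 3240). Apply the extended Euclidean algorithm:
3240 = 294×11 + 6
11 = 1×6 + 5
6 = 1×5 + 1
5 = 5×1 + 0
Back-substitute:
1 = 6 − 5
1 = −11 + 2·6
1 = 2·3240 − 589·11
So 11·(-589) ≡ 1 (mod 3240), hence d ≡ -589 ≡ 2651 (mod 3240).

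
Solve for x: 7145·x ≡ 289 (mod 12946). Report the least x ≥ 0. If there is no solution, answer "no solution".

9315

First find gcd(7145, 12946):
12946 = 1*7145 + 5801
7145 = 1*5801 + 1344
5801 = 4*1344 + 425
1344 = 3*425 + 69
425 = 6*69 + 11
69 = 6*11 + 3
11 = 3*3 + 2
3 = 1*2 + 1
2 = 2*1 + 0
gcd = 1, so a unique solution mod 12946 exists.
Back-substitute for the Bézout coefficients:
1 = 3 − 2
1 = −11 + 4·3
1 = 4·69 − 25·11
1 = −25·425 + 154·69
1 = 154·1344 − 487·425
1 = −487·5801 + 2102·1344
1 = 2102·7145 − 2589·5801
1 = −2589·12946 + 4691·7145
So 7145·(4691) ≡ 1 (mod 12946), giving 7145⁻¹ ≡ 4691.
x ≡ 7145⁻¹·289 ≡ 4691·289 ≡ 9315 (mod 12946).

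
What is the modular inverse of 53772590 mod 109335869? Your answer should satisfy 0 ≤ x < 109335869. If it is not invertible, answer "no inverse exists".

Apply the Euclidean algorithm to 109335869 and 53772590:
109335869 = 2·53772590 + 1790689
53772590 = 30·1790689 + 51920
1790689 = 34·51920 + 25409
51920 = 2·25409 + 1102
25409 = 23·1102 + 63
1102 = 17·63 + 31
63 = 2·31 + 1
31 = 31·1 + 0
Since gcd(53772590, 109335869) = 1, back-substitute to write 1 as a combination:
1 = 63 − 2·31
1 = −2·1102 + 35·63
1 = 35·25409 − 807·1102
1 = −807·51920 + 1649·25409
1 = 1649·1790689 − 56873·51920
1 = −56873·53772590 + 1707839·1790689
1 = 1707839·109335869 − 3472551·53772590
So 53772590·(-3472551) ≡ 1 (mod 109335869), and -3472551 ≡ 105863318 (mod 109335869).

105863318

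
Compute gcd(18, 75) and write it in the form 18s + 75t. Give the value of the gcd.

Euclidean algorithm:
75 = 4×18 + 3
18 = 6×3 + 0
gcd(18, 75) = 3.
Back-substituting:
3 = 75 − 4·18
So 3 = (1)·75 + (-4)·18.

3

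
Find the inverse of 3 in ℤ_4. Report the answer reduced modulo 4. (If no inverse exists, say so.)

gcd(4, 3) by repeated division:
4 = 1*3 + 1
3 = 3*1 + 0
The gcd is 1. Working backward:
1 = 4 − 3
Thus 3·(-1) ≡ 1 (mod 4); reducing, -1 mod 4 = 3.

3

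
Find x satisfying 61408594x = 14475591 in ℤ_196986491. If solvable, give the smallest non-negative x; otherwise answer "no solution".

First find gcd(61408594, 196986491):
196986491 = 3*61408594 + 12760709
61408594 = 4*12760709 + 10365758
12760709 = 1*10365758 + 2394951
10365758 = 4*2394951 + 785954
2394951 = 3*785954 + 37089
785954 = 21*37089 + 7085
37089 = 5*7085 + 1664
7085 = 4*1664 + 429
1664 = 3*429 + 377
429 = 1*377 + 52
377 = 7*52 + 13
52 = 4*13 + 0
gcd = 13 and 13 | 14475591, so solutions exist. Divide through by 13: 4723738x ≡ 1113507 (mod 15152807).
Now find 4723738⁻¹ mod 15152807:
15152807 = 3×4723738 + 981593
4723738 = 4×981593 + 797366
981593 = 1×797366 + 184227
797366 = 4×184227 + 60458
184227 = 3×60458 + 2853
60458 = 21×2853 + 545
2853 = 5×545 + 128
545 = 4×128 + 33
128 = 3×33 + 29
33 = 1×29 + 4
29 = 7×4 + 1
4 = 4×1 + 0
Back-substitute:
1 = 29 − 7·4
1 = −7·33 + 8·29
1 = 8·128 − 31·33
1 = −31·545 + 132·128
1 = 132·2853 − 691·545
1 = −691·60458 + 14643·2853
1 = 14643·184227 − 44620·60458
1 = −44620·797366 + 193123·184227
1 = 193123·981593 − 237743·797366
1 = −237743·4723738 + 1144095·981593
1 = 1144095·15152807 − 3670028·4723738
So 4723738·(-3670028) ≡ 1 (mod 15152807), i.e. 4723738⁻¹ ≡ 11482779.
Then x ≡ 11482779·1113507 ≡ 4110055 (mod 15152807); the smallest non-negative solution is x = 4110055.

4110055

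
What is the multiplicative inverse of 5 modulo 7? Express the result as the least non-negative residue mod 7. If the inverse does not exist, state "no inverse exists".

Extended Euclidean algorithm:
7 = 1×5 + 2
5 = 2×2 + 1
2 = 2×1 + 0
gcd = 1, so the inverse exists. Back-substitute:
1 = 5 − 2·2
1 = −2·7 + 3·5
So 5·3 ≡ 1 (mod 7).

3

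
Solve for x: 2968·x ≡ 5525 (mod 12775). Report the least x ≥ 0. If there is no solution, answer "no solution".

gcd(2968, 12775):
12775 = 4*2968 + 903
2968 = 3*903 + 259
903 = 3*259 + 126
259 = 2*126 + 7
126 = 18*7 + 0
gcd = 7, but 7 ∤ 5525, so the congruence has no solution.

no solution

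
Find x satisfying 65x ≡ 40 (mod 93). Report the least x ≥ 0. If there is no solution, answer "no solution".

65

First find gcd(65, 93):
93 = 1*65 + 28
65 = 2*28 + 9
28 = 3*9 + 1
9 = 9*1 + 0
gcd = 1, so a unique solution mod 93 exists.
Back-substitute for the Bézout coefficients:
1 = 28 − 3·9
1 = −3·65 + 7·28
1 = 7·93 − 10·65
So 65·(-10) ≡ 1 (mod 93), giving 65⁻¹ ≡ 83.
x ≡ 65⁻¹·40 ≡ 83·40 ≡ 65 (mod 93).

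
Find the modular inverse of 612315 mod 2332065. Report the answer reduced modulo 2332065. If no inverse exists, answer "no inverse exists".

no inverse exists

Compute gcd(612315, 2332065):
2332065 = 3·612315 + 495120
612315 = 1·495120 + 117195
495120 = 4·117195 + 26340
117195 = 4·26340 + 11835
26340 = 2·11835 + 2670
11835 = 4·2670 + 1155
2670 = 2·1155 + 360
1155 = 3·360 + 75
360 = 4·75 + 60
75 = 1·60 + 15
60 = 4·15 + 0
Since gcd = 15 > 1, 612315 is not a unit mod 2332065.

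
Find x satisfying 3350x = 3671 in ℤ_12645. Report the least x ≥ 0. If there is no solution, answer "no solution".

no solution

gcd(3350, 12645):
12645 = 3×3350 + 2595
3350 = 1×2595 + 755
2595 = 3×755 + 330
755 = 2×330 + 95
330 = 3×95 + 45
95 = 2×45 + 5
45 = 9×5 + 0
gcd = 5, but 5 ∤ 3671, so the congruence has no solution.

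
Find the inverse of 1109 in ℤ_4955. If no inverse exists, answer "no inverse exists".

2024

gcd(4955, 1109) by repeated division:
4955 = 4·1109 + 519
1109 = 2·519 + 71
519 = 7·71 + 22
71 = 3·22 + 5
22 = 4·5 + 2
5 = 2·2 + 1
2 = 2·1 + 0
The gcd is 1. Working backward:
1 = 5 − 2·2
1 = −2·22 + 9·5
1 = 9·71 − 29·22
1 = −29·519 + 212·71
1 = 212·1109 − 453·519
1 = −453·4955 + 2024·1109
So 1109·2024 ≡ 1 (mod 4955).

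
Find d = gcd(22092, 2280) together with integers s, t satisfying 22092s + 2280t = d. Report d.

12

Apply Euclid's algorithm to 22092 and 2280:
22092 = 9*2280 + 1572
2280 = 1*1572 + 708
1572 = 2*708 + 156
708 = 4*156 + 84
156 = 1*84 + 72
84 = 1*72 + 12
72 = 6*12 + 0
gcd(22092, 2280) = 12.
Express as a combination:
12 = 84 − 72
12 = −156 + 2·84
12 = 2·708 − 9·156
12 = −9·1572 + 20·708
12 = 20·2280 − 29·1572
12 = −29·22092 + 281·2280
So 12 = (-29)·22092 + (281)·2280.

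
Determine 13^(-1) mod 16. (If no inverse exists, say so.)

Extended Euclidean algorithm:
16 = 1×13 + 3
13 = 4×3 + 1
3 = 3×1 + 0
Since gcd(13, 16) = 1, back-substitute to write 1 as a combination:
1 = 13 − 4·3
1 = −4·16 + 5·13
So 13·5 ≡ 1 (mod 16).

5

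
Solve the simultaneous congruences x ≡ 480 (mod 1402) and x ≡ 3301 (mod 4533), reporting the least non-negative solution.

5347708

Write x = 480 + 1402·k. Then 1402·k ≡ 3301 − 480 ≡ 2821 (mod 4533).
Need 1402⁻¹ mod 4533. Extended Euclid on (4533, 1402):
4533 = 3*1402 + 327
1402 = 4*327 + 94
327 = 3*94 + 45
94 = 2*45 + 4
45 = 11*4 + 1
4 = 4*1 + 0
Back-substitute:
1 = 45 − 11·4
1 = −11·94 + 23·45
1 = 23·327 − 80·94
1 = −80·1402 + 343·327
1 = 343·4533 − 1109·1402
1402⁻¹ ≡ 3424 (mod 4533), so k ≡ 3424·2821 ≡ 3814 (mod 4533).
x = 480 + 1402·3814 = 5347708.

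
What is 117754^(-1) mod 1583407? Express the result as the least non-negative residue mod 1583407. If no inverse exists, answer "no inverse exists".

Euclidean algorithm on 1583407, 117754:
1583407 = 13·117754 + 52605
117754 = 2·52605 + 12544
52605 = 4·12544 + 2429
12544 = 5·2429 + 399
2429 = 6·399 + 35
399 = 11·35 + 14
35 = 2·14 + 7
14 = 2·7 + 0
Since gcd = 7 > 1, 117754 is not a unit mod 1583407.

no inverse exists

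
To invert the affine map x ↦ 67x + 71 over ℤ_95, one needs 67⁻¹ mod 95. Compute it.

78

Run Euclid on (95, 67):
95 = 1×67 + 28
67 = 2×28 + 11
28 = 2×11 + 6
11 = 1×6 + 5
6 = 1×5 + 1
5 = 5×1 + 0
The gcd is 1. Working backward:
1 = 6 − 5
1 = −11 + 2·6
1 = 2·28 − 5·11
1 = −5·67 + 12·28
1 = 12·95 − 17·67
So 67·(-17) ≡ 1 (mod 95), and -17 ≡ 78 (mod 95).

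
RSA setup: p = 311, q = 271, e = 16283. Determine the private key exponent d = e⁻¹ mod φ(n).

φ(n) = (p−1)(q−1) = 310·270 = 83700.
Need d with 16283·d ≡ 1 (mod 83700). Apply the extended Euclidean algorithm:
83700 = 5*16283 + 2285
16283 = 7*2285 + 288
2285 = 7*288 + 269
288 = 1*269 + 19
269 = 14*19 + 3
19 = 6*3 + 1
3 = 3*1 + 0
Back-substitute:
1 = 19 − 6·3
1 = −6·269 + 85·19
1 = 85·288 − 91·269
1 = −91·2285 + 722·288
1 = 722·16283 − 5145·2285
1 = −5145·83700 + 26447·16283
So 16283·26447 ≡ 1 (mod 83700), hence d = 26447.

26447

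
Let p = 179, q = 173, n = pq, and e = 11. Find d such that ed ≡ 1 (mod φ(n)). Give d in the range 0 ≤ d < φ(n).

19483

φ(n) = (p−1)(q−1) = 178·172 = 30616.
Need d with 11·d ≡ 1 (mod 30616). Apply the extended Euclidean algorithm:
30616 = 2783×11 + 3
11 = 3×3 + 2
3 = 1×2 + 1
2 = 2×1 + 0
Back-substitute:
1 = 3 − 2
1 = −11 + 4·3
1 = 4·30616 − 11133·11
So 11·(-11133) ≡ 1 (mod 30616), hence d ≡ -11133 ≡ 19483 (mod 30616).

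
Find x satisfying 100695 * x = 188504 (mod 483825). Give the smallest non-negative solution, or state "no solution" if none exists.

no solution

gcd(100695, 483825):
483825 = 4*100695 + 81045
100695 = 1*81045 + 19650
81045 = 4*19650 + 2445
19650 = 8*2445 + 90
2445 = 27*90 + 15
90 = 6*15 + 0
gcd = 15, but 15 ∤ 188504, so the congruence has no solution.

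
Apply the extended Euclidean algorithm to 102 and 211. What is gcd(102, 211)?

Apply Euclid's algorithm to 211 and 102:
211 = 2×102 + 7
102 = 14×7 + 4
7 = 1×4 + 3
4 = 1×3 + 1
3 = 3×1 + 0
gcd(102, 211) = 1.
Working backward:
1 = 4 − 3
1 = −7 + 2·4
1 = 2·102 − 29·7
1 = −29·211 + 60·102
So 1 = (-29)·211 + (60)·102.

1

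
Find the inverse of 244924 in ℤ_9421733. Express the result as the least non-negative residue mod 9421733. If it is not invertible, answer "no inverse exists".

gcd(9421733, 244924) by repeated division:
9421733 = 38·244924 + 114621
244924 = 2·114621 + 15682
114621 = 7·15682 + 4847
15682 = 3·4847 + 1141
4847 = 4·1141 + 283
1141 = 4·283 + 9
283 = 31·9 + 4
9 = 2·4 + 1
4 = 4·1 + 0
The gcd is 1. Working backward:
1 = 9 − 2·4
1 = −2·283 + 63·9
1 = 63·1141 − 254·283
1 = −254·4847 + 1079·1141
1 = 1079·15682 − 3491·4847
1 = −3491·114621 + 25516·15682
1 = 25516·244924 − 54523·114621
1 = −54523·9421733 + 2097390·244924
So 244924·2097390 ≡ 1 (mod 9421733).

2097390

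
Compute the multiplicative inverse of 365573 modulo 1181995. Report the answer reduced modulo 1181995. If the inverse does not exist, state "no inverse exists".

485087

Apply the Euclidean algorithm to 1181995 and 365573:
1181995 = 3·365573 + 85276
365573 = 4·85276 + 24469
85276 = 3·24469 + 11869
24469 = 2·11869 + 731
11869 = 16·731 + 173
731 = 4·173 + 39
173 = 4·39 + 17
39 = 2·17 + 5
17 = 3·5 + 2
5 = 2·2 + 1
2 = 2·1 + 0
gcd = 1, so the inverse exists. Back-substitute:
1 = 5 − 2·2
1 = −2·17 + 7·5
1 = 7·39 − 16·17
1 = −16·173 + 71·39
1 = 71·731 − 300·173
1 = −300·11869 + 4871·731
1 = 4871·24469 − 10042·11869
1 = −10042·85276 + 34997·24469
1 = 34997·365573 − 150030·85276
1 = −150030·1181995 + 485087·365573
So 365573·485087 ≡ 1 (mod 1181995).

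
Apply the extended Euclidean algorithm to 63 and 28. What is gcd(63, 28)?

7

Euclidean algorithm:
63 = 2×28 + 7
28 = 4×7 + 0
gcd(63, 28) = 7.
Express as a combination:
7 = 63 − 2·28
So 7 = (1)·63 + (-2)·28.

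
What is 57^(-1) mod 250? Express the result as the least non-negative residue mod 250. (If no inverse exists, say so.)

193

Apply the Euclidean algorithm to 250 and 57:
250 = 4·57 + 22
57 = 2·22 + 13
22 = 1·13 + 9
13 = 1·9 + 4
9 = 2·4 + 1
4 = 4·1 + 0
gcd = 1, so the inverse exists. Back-substitute:
1 = 9 − 2·4
1 = −2·13 + 3·9
1 = 3·22 − 5·13
1 = −5·57 + 13·22
1 = 13·250 − 57·57
Thus 57·(-57) ≡ 1 (mod 250); reducing, -57 mod 250 = 193.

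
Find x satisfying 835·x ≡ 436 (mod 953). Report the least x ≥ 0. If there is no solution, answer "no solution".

917

First find gcd(835, 953):
953 = 1*835 + 118
835 = 7*118 + 9
118 = 13*9 + 1
9 = 9*1 + 0
gcd = 1, so a unique solution mod 953 exists.
Back-substitute for the Bézout coefficients:
1 = 118 − 13·9
1 = −13·835 + 92·118
1 = 92·953 − 105·835
So 835·(-105) ≡ 1 (mod 953), giving 835⁻¹ ≡ 848.
x ≡ 835⁻¹·436 ≡ 848·436 ≡ 917 (mod 953).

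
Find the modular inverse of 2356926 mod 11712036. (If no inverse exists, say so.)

Euclidean algorithm on 11712036, 2356926:
11712036 = 4×2356926 + 2284332
2356926 = 1×2284332 + 72594
2284332 = 31×72594 + 33918
72594 = 2×33918 + 4758
33918 = 7×4758 + 612
4758 = 7×612 + 474
612 = 1×474 + 138
474 = 3×138 + 60
138 = 2×60 + 18
60 = 3×18 + 6
18 = 3×6 + 0
The gcd is 6, not 1, hence no inverse exists.

no inverse exists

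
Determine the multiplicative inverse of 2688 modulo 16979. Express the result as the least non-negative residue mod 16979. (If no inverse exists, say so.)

Run Euclid on (16979, 2688):
16979 = 6·2688 + 851
2688 = 3·851 + 135
851 = 6·135 + 41
135 = 3·41 + 12
41 = 3·12 + 5
12 = 2·5 + 2
5 = 2·2 + 1
2 = 2·1 + 0
The gcd is 1. Working backward:
1 = 5 − 2·2
1 = −2·12 + 5·5
1 = 5·41 − 17·12
1 = −17·135 + 56·41
1 = 56·851 − 353·135
1 = −353·2688 + 1115·851
1 = 1115·16979 − 7043·2688
Hence 2688⁻¹ ≡ -7043 ≡ 9936 (mod 16979).

9936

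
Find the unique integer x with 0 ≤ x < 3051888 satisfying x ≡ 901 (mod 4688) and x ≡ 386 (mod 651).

Write x = 901 + 4688·k. Then 4688·k ≡ 386 − 901 ≡ 136 (mod 651).
Need 4688⁻¹ mod 651. Extended Euclid on (651, 131):
651 = 4·131 + 127
131 = 1·127 + 4
127 = 31·4 + 3
4 = 1·3 + 1
3 = 3·1 + 0
Back-substitute:
1 = 4 − 3
1 = −127 + 32·4
1 = 32·131 − 33·127
1 = −33·651 + 164·131
4688⁻¹ ≡ 164 (mod 651), so k ≡ 164·136 ≡ 170 (mod 651).
x = 901 + 4688·170 = 797861.

797861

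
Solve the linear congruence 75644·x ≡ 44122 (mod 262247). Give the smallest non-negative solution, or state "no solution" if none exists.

95776

First find gcd(75644, 262247):
262247 = 3×75644 + 35315
75644 = 2×35315 + 5014
35315 = 7×5014 + 217
5014 = 23×217 + 23
217 = 9×23 + 10
23 = 2×10 + 3
10 = 3×3 + 1
3 = 3×1 + 0
gcd = 1, so a unique solution mod 262247 exists.
Back-substitute for the Bézout coefficients:
1 = 10 − 3·3
1 = −3·23 + 7·10
1 = 7·217 − 66·23
1 = −66·5014 + 1525·217
1 = 1525·35315 − 10741·5014
1 = −10741·75644 + 23007·35315
1 = 23007·262247 − 79762·75644
So 75644·(-79762) ≡ 1 (mod 262247), giving 75644⁻¹ ≡ 182485.
x ≡ 75644⁻¹·44122 ≡ 182485·44122 ≡ 95776 (mod 262247).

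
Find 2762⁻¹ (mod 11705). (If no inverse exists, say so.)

gcd(11705, 2762) by repeated division:
11705 = 4·2762 + 657
2762 = 4·657 + 134
657 = 4·134 + 121
134 = 1·121 + 13
121 = 9·13 + 4
13 = 3·4 + 1
4 = 4·1 + 0
The gcd is 1. Working backward:
1 = 13 − 3·4
1 = −3·121 + 28·13
1 = 28·134 − 31·121
1 = −31·657 + 152·134
1 = 152·2762 − 639·657
1 = −639·11705 + 2708·2762
So 2762·2708 ≡ 1 (mod 11705).

2708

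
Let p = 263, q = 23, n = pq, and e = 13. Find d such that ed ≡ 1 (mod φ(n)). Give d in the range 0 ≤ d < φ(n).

φ(n) = (p−1)(q−1) = 262·22 = 5764.
Need d with 13·d ≡ 1 (mod 5764). Apply the extended Euclidean algorithm:
5764 = 443*13 + 5
13 = 2*5 + 3
5 = 1*3 + 2
3 = 1*2 + 1
2 = 2*1 + 0
Back-substitute:
1 = 3 − 2
1 = −5 + 2·3
1 = 2·13 − 5·5
1 = −5·5764 + 2217·13
So 13·2217 ≡ 1 (mod 5764), hence d = 2217.

2217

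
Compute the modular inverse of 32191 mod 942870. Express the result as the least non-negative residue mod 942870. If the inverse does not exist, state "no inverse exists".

Extended Euclidean algorithm:
942870 = 29×32191 + 9331
32191 = 3×9331 + 4198
9331 = 2×4198 + 935
4198 = 4×935 + 458
935 = 2×458 + 19
458 = 24×19 + 2
19 = 9×2 + 1
2 = 2×1 + 0
gcd = 1, so the inverse exists. Back-substitute:
1 = 19 − 9·2
1 = −9·458 + 217·19
1 = 217·935 − 443·458
1 = −443·4198 + 1989·935
1 = 1989·9331 − 4421·4198
1 = −4421·32191 + 15252·9331
1 = 15252·942870 − 446729·32191
Thus 32191·(-446729) ≡ 1 (mod 942870); reducing, -446729 mod 942870 = 496141.

496141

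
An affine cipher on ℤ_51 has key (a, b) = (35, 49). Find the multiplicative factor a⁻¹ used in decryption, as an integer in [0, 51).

35

gcd(51, 35) by repeated division:
51 = 1·35 + 16
35 = 2·16 + 3
16 = 5·3 + 1
3 = 3·1 + 0
Since gcd(35, 51) = 1, back-substitute to write 1 as a combination:
1 = 16 − 5·3
1 = −5·35 + 11·16
1 = 11·51 − 16·35
Hence 35⁻¹ ≡ -16 ≡ 35 (mod 51).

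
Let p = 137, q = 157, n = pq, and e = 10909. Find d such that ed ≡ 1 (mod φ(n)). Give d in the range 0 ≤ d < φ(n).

20053

φ(n) = (p−1)(q−1) = 136·156 = 21216.
Need d with 10909·d ≡ 1 (mod 21216). Apply the extended Euclidean algorithm:
21216 = 1·10909 + 10307
10909 = 1·10307 + 602
10307 = 17·602 + 73
602 = 8·73 + 18
73 = 4·18 + 1
18 = 18·1 + 0
Back-substitute:
1 = 73 − 4·18
1 = −4·602 + 33·73
1 = 33·10307 − 565·602
1 = −565·10909 + 598·10307
1 = 598·21216 − 1163·10909
So 10909·(-1163) ≡ 1 (mod 21216), hence d ≡ -1163 ≡ 20053 (mod 21216).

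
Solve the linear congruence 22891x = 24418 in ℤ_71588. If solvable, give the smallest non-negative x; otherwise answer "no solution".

no solution

gcd(22891, 71588):
71588 = 3*22891 + 2915
22891 = 7*2915 + 2486
2915 = 1*2486 + 429
2486 = 5*429 + 341
429 = 1*341 + 88
341 = 3*88 + 77
88 = 1*77 + 11
77 = 7*11 + 0
gcd = 11, but 11 ∤ 24418, so the congruence has no solution.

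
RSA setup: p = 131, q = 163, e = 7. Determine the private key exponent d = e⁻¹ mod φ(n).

φ(n) = (p−1)(q−1) = 130·162 = 21060.
Need d with 7·d ≡ 1 (mod 21060). Apply the extended Euclidean algorithm:
21060 = 3008*7 + 4
7 = 1*4 + 3
4 = 1*3 + 1
3 = 3*1 + 0
Back-substitute:
1 = 4 − 3
1 = −7 + 2·4
1 = 2·21060 − 6017·7
So 7·(-6017) ≡ 1 (mod 21060), hence d ≡ -6017 ≡ 15043 (mod 21060).

15043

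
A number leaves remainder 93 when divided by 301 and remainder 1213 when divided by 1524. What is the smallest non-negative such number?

225241

Write x = 93 + 301·k. Then 301·k ≡ 1213 − 93 ≡ 1120 (mod 1524).
Need 301⁻¹ mod 1524. Extended Euclid on (1524, 301):
1524 = 5×301 + 19
301 = 15×19 + 16
19 = 1×16 + 3
16 = 5×3 + 1
3 = 3×1 + 0
Back-substitute:
1 = 16 − 5·3
1 = −5·19 + 6·16
1 = 6·301 − 95·19
1 = −95·1524 + 481·301
301⁻¹ ≡ 481 (mod 1524), so k ≡ 481·1120 ≡ 748 (mod 1524).
x = 93 + 301·748 = 225241.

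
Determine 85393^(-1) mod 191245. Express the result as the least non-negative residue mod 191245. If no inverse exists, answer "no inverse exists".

168287

gcd(191245, 85393) by repeated division:
191245 = 2*85393 + 20459
85393 = 4*20459 + 3557
20459 = 5*3557 + 2674
3557 = 1*2674 + 883
2674 = 3*883 + 25
883 = 35*25 + 8
25 = 3*8 + 1
8 = 8*1 + 0
gcd = 1, so the inverse exists. Back-substitute:
1 = 25 − 3·8
1 = −3·883 + 106·25
1 = 106·2674 − 321·883
1 = −321·3557 + 427·2674
1 = 427·20459 − 2456·3557
1 = −2456·85393 + 10251·20459
1 = 10251·191245 − 22958·85393
Thus 85393·(-22958) ≡ 1 (mod 191245); reducing, -22958 mod 191245 = 168287.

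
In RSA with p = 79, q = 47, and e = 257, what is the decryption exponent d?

2513

φ(n) = (p−1)(q−1) = 78·46 = 3588.
Need d with 257·d ≡ 1 (mod 3588). Apply the extended Euclidean algorithm:
3588 = 13·257 + 247
257 = 1·247 + 10
247 = 24·10 + 7
10 = 1·7 + 3
7 = 2·3 + 1
3 = 3·1 + 0
Back-substitute:
1 = 7 − 2·3
1 = −2·10 + 3·7
1 = 3·247 − 74·10
1 = −74·257 + 77·247
1 = 77·3588 − 1075·257
So 257·(-1075) ≡ 1 (mod 3588), hence d ≡ -1075 ≡ 2513 (mod 3588).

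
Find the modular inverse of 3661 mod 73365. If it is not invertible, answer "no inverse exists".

Apply the Euclidean algorithm to 73365 and 3661:
73365 = 20×3661 + 145
3661 = 25×145 + 36
145 = 4×36 + 1
36 = 36×1 + 0
gcd = 1, so the inverse exists. Back-substitute:
1 = 145 − 4·36
1 = −4·3661 + 101·145
1 = 101·73365 − 2024·3661
Hence 3661⁻¹ ≡ -2024 ≡ 71341 (mod 73365).

71341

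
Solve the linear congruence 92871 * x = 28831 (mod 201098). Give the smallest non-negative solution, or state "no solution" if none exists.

First find gcd(92871, 201098):
201098 = 2·92871 + 15356
92871 = 6·15356 + 735
15356 = 20·735 + 656
735 = 1·656 + 79
656 = 8·79 + 24
79 = 3·24 + 7
24 = 3·7 + 3
7 = 2·3 + 1
3 = 3·1 + 0
gcd = 1, so a unique solution mod 201098 exists.
Back-substitute for the Bézout coefficients:
1 = 7 − 2·3
1 = −2·24 + 7·7
1 = 7·79 − 23·24
1 = −23·656 + 191·79
1 = 191·735 − 214·656
1 = −214·15356 + 4471·735
1 = 4471·92871 − 27040·15356
1 = −27040·201098 + 58551·92871
So 92871·(58551) ≡ 1 (mod 201098), giving 92871⁻¹ ≡ 58551.
x ≡ 92871⁻¹·28831 ≡ 58551·28831 ≡ 67269 (mod 201098).

67269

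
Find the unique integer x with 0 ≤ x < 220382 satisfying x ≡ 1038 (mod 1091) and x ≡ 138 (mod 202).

160324

Write x = 1038 + 1091·k. Then 1091·k ≡ 138 − 1038 ≡ 110 (mod 202).
Need 1091⁻¹ mod 202. Extended Euclid on (202, 81):
202 = 2*81 + 40
81 = 2*40 + 1
40 = 40*1 + 0
Back-substitute:
1 = 81 − 2·40
1 = −2·202 + 5·81
1091⁻¹ ≡ 5 (mod 202), so k ≡ 5·110 ≡ 146 (mod 202).
x = 1038 + 1091·146 = 160324.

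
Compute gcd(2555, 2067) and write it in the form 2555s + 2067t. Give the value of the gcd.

Euclidean algorithm:
2555 = 1×2067 + 488
2067 = 4×488 + 115
488 = 4×115 + 28
115 = 4×28 + 3
28 = 9×3 + 1
3 = 3×1 + 0
gcd(2555, 2067) = 1.
Working backward:
1 = 28 − 9·3
1 = −9·115 + 37·28
1 = 37·488 − 157·115
1 = −157·2067 + 665·488
1 = 665·2555 − 822·2067
So 1 = (665)·2555 + (-822)·2067.

1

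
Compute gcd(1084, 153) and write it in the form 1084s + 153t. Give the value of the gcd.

1

Apply Euclid's algorithm to 1084 and 153:
1084 = 7×153 + 13
153 = 11×13 + 10
13 = 1×10 + 3
10 = 3×3 + 1
3 = 3×1 + 0
gcd(1084, 153) = 1.
Back-substituting:
1 = 10 − 3·3
1 = −3·13 + 4·10
1 = 4·153 − 47·13
1 = −47·1084 + 333·153
So 1 = (-47)·1084 + (333)·153.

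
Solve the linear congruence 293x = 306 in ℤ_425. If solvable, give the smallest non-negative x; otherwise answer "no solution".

17

First find gcd(293, 425):
425 = 1*293 + 132
293 = 2*132 + 29
132 = 4*29 + 16
29 = 1*16 + 13
16 = 1*13 + 3
13 = 4*3 + 1
3 = 3*1 + 0
gcd = 1, so a unique solution mod 425 exists.
Back-substitute for the Bézout coefficients:
1 = 13 − 4·3
1 = −4·16 + 5·13
1 = 5·29 − 9·16
1 = −9·132 + 41·29
1 = 41·293 − 91·132
1 = −91·425 + 132·293
So 293·(132) ≡ 1 (mod 425), giving 293⁻¹ ≡ 132.
x ≡ 293⁻¹·306 ≡ 132·306 ≡ 17 (mod 425).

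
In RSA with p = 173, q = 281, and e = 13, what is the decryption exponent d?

φ(n) = (p−1)(q−1) = 172·280 = 48160.
Need d with 13·d ≡ 1 (mod 48160). Apply the extended Euclidean algorithm:
48160 = 3704×13 + 8
13 = 1×8 + 5
8 = 1×5 + 3
5 = 1×3 + 2
3 = 1×2 + 1
2 = 2×1 + 0
Back-substitute:
1 = 3 − 2
1 = −5 + 2·3
1 = 2·8 − 3·5
1 = −3·13 + 5·8
1 = 5·48160 − 18523·13
So 13·(-18523) ≡ 1 (mod 48160), hence d ≡ -18523 ≡ 29637 (mod 48160).

29637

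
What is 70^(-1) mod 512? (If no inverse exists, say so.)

Euclidean algorithm on 512, 70:
512 = 7×70 + 22
70 = 3×22 + 4
22 = 5×4 + 2
4 = 2×2 + 0
The gcd is 2, not 1, hence no inverse exists.

no inverse exists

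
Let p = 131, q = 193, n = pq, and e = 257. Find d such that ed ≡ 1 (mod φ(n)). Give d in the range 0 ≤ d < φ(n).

φ(n) = (p−1)(q−1) = 130·192 = 24960.
Need d with 257·d ≡ 1 (mod 24960). Apply the extended Euclidean algorithm:
24960 = 97·257 + 31
257 = 8·31 + 9
31 = 3·9 + 4
9 = 2·4 + 1
4 = 4·1 + 0
Back-substitute:
1 = 9 − 2·4
1 = −2·31 + 7·9
1 = 7·257 − 58·31
1 = −58·24960 + 5633·257
So 257·5633 ≡ 1 (mod 24960), hence d = 5633.

5633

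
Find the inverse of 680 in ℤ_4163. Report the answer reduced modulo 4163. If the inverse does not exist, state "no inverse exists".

gcd(4163, 680) by repeated division:
4163 = 6*680 + 83
680 = 8*83 + 16
83 = 5*16 + 3
16 = 5*3 + 1
3 = 3*1 + 0
gcd = 1, so the inverse exists. Back-substitute:
1 = 16 − 5·3
1 = −5·83 + 26·16
1 = 26·680 − 213·83
1 = −213·4163 + 1304·680
So 680·1304 ≡ 1 (mod 4163).

1304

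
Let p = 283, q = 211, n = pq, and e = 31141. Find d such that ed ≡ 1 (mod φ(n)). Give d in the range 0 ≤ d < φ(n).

52741

φ(n) = (p−1)(q−1) = 282·210 = 59220.
Need d with 31141·d ≡ 1 (mod 59220). Apply the extended Euclidean algorithm:
59220 = 1·31141 + 28079
31141 = 1·28079 + 3062
28079 = 9·3062 + 521
3062 = 5·521 + 457
521 = 1·457 + 64
457 = 7·64 + 9
64 = 7·9 + 1
9 = 9·1 + 0
Back-substitute:
1 = 64 − 7·9
1 = −7·457 + 50·64
1 = 50·521 − 57·457
1 = −57·3062 + 335·521
1 = 335·28079 − 3072·3062
1 = −3072·31141 + 3407·28079
1 = 3407·59220 − 6479·31141
So 31141·(-6479) ≡ 1 (mod 59220), hence d ≡ -6479 ≡ 52741 (mod 59220).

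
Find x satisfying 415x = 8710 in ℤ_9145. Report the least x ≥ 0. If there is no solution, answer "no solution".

638

First find gcd(415, 9145):
9145 = 22×415 + 15
415 = 27×15 + 10
15 = 1×10 + 5
10 = 2×5 + 0
gcd = 5 and 5 | 8710, so solutions exist. Divide through by 5: 83x ≡ 1742 (mod 1829).
Now find 83⁻¹ mod 1829:
1829 = 22×83 + 3
83 = 27×3 + 2
3 = 1×2 + 1
2 = 2×1 + 0
Back-substitute:
1 = 3 − 2
1 = −83 + 28·3
1 = 28·1829 − 617·83
So 83·(-617) ≡ 1 (mod 1829), i.e. 83⁻¹ ≡ 1212.
Then x ≡ 1212·1742 ≡ 638 (mod 1829); the smallest non-negative solution is x = 638.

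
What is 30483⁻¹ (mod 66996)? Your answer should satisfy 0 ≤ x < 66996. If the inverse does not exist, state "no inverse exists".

no inverse exists

Compute gcd(30483, 66996):
66996 = 2*30483 + 6030
30483 = 5*6030 + 333
6030 = 18*333 + 36
333 = 9*36 + 9
36 = 4*9 + 0
Since gcd = 9 > 1, 30483 is not a unit mod 66996.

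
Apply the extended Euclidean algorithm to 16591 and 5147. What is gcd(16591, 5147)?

1

Euclidean algorithm:
16591 = 3·5147 + 1150
5147 = 4·1150 + 547
1150 = 2·547 + 56
547 = 9·56 + 43
56 = 1·43 + 13
43 = 3·13 + 4
13 = 3·4 + 1
4 = 4·1 + 0
gcd(16591, 5147) = 1.
Back-substituting:
1 = 13 − 3·4
1 = −3·43 + 10·13
1 = 10·56 − 13·43
1 = −13·547 + 127·56
1 = 127·1150 − 267·547
1 = −267·5147 + 1195·1150
1 = 1195·16591 − 3852·5147
So 1 = (1195)·16591 + (-3852)·5147.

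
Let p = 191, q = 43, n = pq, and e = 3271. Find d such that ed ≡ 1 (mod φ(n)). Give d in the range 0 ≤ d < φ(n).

φ(n) = (p−1)(q−1) = 190·42 = 7980.
Need d with 3271·d ≡ 1 (mod 7980). Apply the extended Euclidean algorithm:
7980 = 2×3271 + 1438
3271 = 2×1438 + 395
1438 = 3×395 + 253
395 = 1×253 + 142
253 = 1×142 + 111
142 = 1×111 + 31
111 = 3×31 + 18
31 = 1×18 + 13
18 = 1×13 + 5
13 = 2×5 + 3
5 = 1×3 + 2
3 = 1×2 + 1
2 = 2×1 + 0
Back-substitute:
1 = 3 − 2
1 = −5 + 2·3
1 = 2·13 − 5·5
1 = −5·18 + 7·13
1 = 7·31 − 12·18
1 = −12·111 + 43·31
1 = 43·142 − 55·111
1 = −55·253 + 98·142
1 = 98·395 − 153·253
1 = −153·1438 + 557·395
1 = 557·3271 − 1267·1438
1 = −1267·7980 + 3091·3271
So 3271·3091 ≡ 1 (mod 7980), hence d = 3091.

3091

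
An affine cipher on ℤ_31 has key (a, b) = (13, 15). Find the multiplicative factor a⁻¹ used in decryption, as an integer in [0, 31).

12

Run Euclid on (31, 13):
31 = 2×13 + 5
13 = 2×5 + 3
5 = 1×3 + 2
3 = 1×2 + 1
2 = 2×1 + 0
The gcd is 1. Working backward:
1 = 3 − 2
1 = −5 + 2·3
1 = 2·13 − 5·5
1 = −5·31 + 12·13
So 13·12 ≡ 1 (mod 31).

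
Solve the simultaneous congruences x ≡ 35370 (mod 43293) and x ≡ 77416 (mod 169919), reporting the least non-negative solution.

Write x = 35370 + 43293·k. Then 43293·k ≡ 77416 − 35370 ≡ 42046 (mod 169919).
Need 43293⁻¹ mod 169919. Extended Euclid on (169919, 43293):
169919 = 3*43293 + 40040
43293 = 1*40040 + 3253
40040 = 12*3253 + 1004
3253 = 3*1004 + 241
1004 = 4*241 + 40
241 = 6*40 + 1
40 = 40*1 + 0
Back-substitute:
1 = 241 − 6·40
1 = −6·1004 + 25·241
1 = 25·3253 − 81·1004
1 = −81·40040 + 997·3253
1 = 997·43293 − 1078·40040
1 = −1078·169919 + 4231·43293
43293⁻¹ ≡ 4231 (mod 169919), so k ≡ 4231·42046 ≡ 161352 (mod 169919).
x = 35370 + 43293·161352 = 6985447506.

6985447506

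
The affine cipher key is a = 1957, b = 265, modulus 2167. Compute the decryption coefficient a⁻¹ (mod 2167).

1682

Run Euclid on (2167, 1957):
2167 = 1*1957 + 210
1957 = 9*210 + 67
210 = 3*67 + 9
67 = 7*9 + 4
9 = 2*4 + 1
4 = 4*1 + 0
gcd = 1, so the inverse exists. Back-substitute:
1 = 9 − 2·4
1 = −2·67 + 15·9
1 = 15·210 − 47·67
1 = −47·1957 + 438·210
1 = 438·2167 − 485·1957
Thus 1957·(-485) ≡ 1 (mod 2167); reducing, -485 mod 2167 = 1682.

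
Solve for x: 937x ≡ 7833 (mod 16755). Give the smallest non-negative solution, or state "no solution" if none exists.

First find gcd(937, 16755):
16755 = 17×937 + 826
937 = 1×826 + 111
826 = 7×111 + 49
111 = 2×49 + 13
49 = 3×13 + 10
13 = 1×10 + 3
10 = 3×3 + 1
3 = 3×1 + 0
gcd = 1, so a unique solution mod 16755 exists.
Back-substitute for the Bézout coefficients:
1 = 10 − 3·3
1 = −3·13 + 4·10
1 = 4·49 − 15·13
1 = −15·111 + 34·49
1 = 34·826 − 253·111
1 = −253·937 + 287·826
1 = 287·16755 − 5132·937
So 937·(-5132) ≡ 1 (mod 16755), giving 937⁻¹ ≡ 11623.
x ≡ 937⁻¹·7833 ≡ 11623·7833 ≡ 13044 (mod 16755).

13044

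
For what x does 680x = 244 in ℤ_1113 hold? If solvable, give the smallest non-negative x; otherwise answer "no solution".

20

First find gcd(680, 1113):
1113 = 1*680 + 433
680 = 1*433 + 247
433 = 1*247 + 186
247 = 1*186 + 61
186 = 3*61 + 3
61 = 20*3 + 1
3 = 3*1 + 0
gcd = 1, so a unique solution mod 1113 exists.
Back-substitute for the Bézout coefficients:
1 = 61 − 20·3
1 = −20·186 + 61·61
1 = 61·247 − 81·186
1 = −81·433 + 142·247
1 = 142·680 − 223·433
1 = −223·1113 + 365·680
So 680·(365) ≡ 1 (mod 1113), giving 680⁻¹ ≡ 365.
x ≡ 680⁻¹·244 ≡ 365·244 ≡ 20 (mod 1113).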